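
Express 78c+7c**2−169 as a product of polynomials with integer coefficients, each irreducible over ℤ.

Need a pair with product 7·(−169) = −1183 and sum 78: that's −13 and 91.
Split the middle term: 7c**2−13c + 91c−169 = c(7c−13) + 13(7c−13).

(7c−13)(c+13)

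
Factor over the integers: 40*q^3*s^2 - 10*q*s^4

Every term has a factor of 10*q*s^2. Then 4*q^2 - s^2 = (2*q)² − (s)².

10*q*s^2*(2*q + s)*(2*q - s)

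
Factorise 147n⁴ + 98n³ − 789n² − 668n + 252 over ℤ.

(3n − 7)(7n + 9)(7n − 2)(n + 2)

Trying the rational-root candidates, n = −2 is a root, so (n + 2) is a factor; dividing leaves 147n³ − 196n² − 397n + 126.
Continuing, n = 2/7 is a root, so (7n − 2) is a factor; dividing leaves 21n² − 22n − 63.
The remaining quadratic factors as (3n − 7)(7n + 9).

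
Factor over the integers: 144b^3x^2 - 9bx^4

Every term has a factor of 9bx^2. Then 16b^2 - x^2 = (4b)² − (x)².

9bx^2(4b + x)(4b - x)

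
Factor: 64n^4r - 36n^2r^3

Pull out the common factor 4n^2r; 16n^2 - 9r^2 is a difference of squares.

4n^2r(4n + 3r)(4n - 3r)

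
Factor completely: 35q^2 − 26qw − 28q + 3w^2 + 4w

Group: 7q(5q − 3w − 4) − w(5q − 3w − 4); both groups contain (5q − 3w − 4).

(5q − 3w − 4)(7q − w)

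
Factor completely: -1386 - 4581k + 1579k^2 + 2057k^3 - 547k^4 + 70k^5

Trying the rational-root candidates, k = -2/7 is a root, so (7k + 2) divides it; the quotient is 10k^4 - 81k^3 + 317k^2 + 135k - 693.
Next, k = 3/2 is a root, giving the factor (2k - 3) and quotient 5k^3 - 33k^2 + 109k + 231.
Then k = -7/5 is a root, so (5k + 7) is a factor; dividing leaves k^2 - 8k + 33.
The quadratic k^2 - 8k + 33 has discriminant -68 < 0 and is irreducible over ℤ.

(2k - 3)(5k + 7)(7k + 2)(k^2 - 8k + 33)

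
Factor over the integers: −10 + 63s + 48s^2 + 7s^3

Trying the rational-root candidates, s = −5 is a root, so (s + 5) divides it; the quotient is 7s^2 + 13s − 2.
The remaining quadratic factors as (s + 2)(7s − 1).

(7s − 1)(s + 2)(s + 5)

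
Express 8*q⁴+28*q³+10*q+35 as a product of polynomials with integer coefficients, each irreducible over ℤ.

Group as (8*q⁴+10*q) + (28*q³+35) = 2*q*(4*q³+5) + 7*(4*q³+5).
Both groups share the factor (4*q³+5).

(2*q+7)*(4*q³+5)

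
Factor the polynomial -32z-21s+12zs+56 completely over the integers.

(3s-8)(4z-7)

Group as (12zs-32z) + (-21s+56) = 4z(3s-8) - 7(3s-8).
Both groups share the factor (3s-8).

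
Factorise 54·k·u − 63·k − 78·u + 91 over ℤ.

(6·u − 7)·(9·k − 13)

Group as (54·k·u − 63·k) + (−78·u + 91) = 9·k·(6·u − 7) − 13·(6·u − 7).
Both groups share the factor (6·u − 7).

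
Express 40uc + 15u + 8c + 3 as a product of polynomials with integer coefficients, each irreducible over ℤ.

(5u + 1)(8c + 3)

Group as (40uc + 15u) + (8c + 3) = 5u(8c + 3) + (8c + 3).
Both groups share the factor (8c + 3).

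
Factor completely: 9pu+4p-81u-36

Group as (9pu+4p) + (-81u-36) = p(9u+4) - 9(9u+4).
Both groups share the factor (9u+4).

(9u+4)(p-9)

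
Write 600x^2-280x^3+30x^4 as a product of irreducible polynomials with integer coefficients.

10x^2(3x-10)(x-6)

Pull out the common factor 10x^2, then factor the remaining trinomial.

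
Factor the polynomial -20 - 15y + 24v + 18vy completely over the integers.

(3y + 4)(6v - 5)

Group as (18vy + 24v) + (-15y - 20) = 6v(3y + 4) - 5(3y + 4).
Both groups share the factor (3y + 4).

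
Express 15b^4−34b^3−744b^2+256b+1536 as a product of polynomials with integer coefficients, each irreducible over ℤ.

(3b+4)(5b−8)(b+6)(b−8)

Trying the rational-root candidates, b = 8/5 is a root, so (5b−8) divides it; the quotient is 3b^3−2b^2−152b−192.
Continuing, b = −6 is a root, giving the factor (b+6) and quotient 3b^2−20b−32.
The remaining quadratic factors as (3b+4)(b−8).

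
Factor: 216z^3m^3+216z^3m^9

216m^3z^3(m^2+1)(m^4-m^2+1)

Pull out the common factor 216z^3m^3, leaving m^6+1.
Recognize a sum of cubes with the parts 1 and m^2.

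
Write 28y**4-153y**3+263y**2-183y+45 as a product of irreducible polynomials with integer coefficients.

(4y-3)(7y-5)(y-1)(y-3)

Testing divisors of the constant over divisors of the leading coefficient, y = 3/4 is a root, so (4y-3) is a factor; dividing leaves 7y**3-33y**2+41y-15.
Then y = 5/7 is a root, so (7y-5) divides it; the quotient is y**2-4y+3.
The remaining quadratic factors as (y-3)(y-1).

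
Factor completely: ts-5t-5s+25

(s-5)(t-5)

Group as (ts-5t) + (-5s+25) = t(s-5) - 5(s-5).
Both groups share the factor (s-5).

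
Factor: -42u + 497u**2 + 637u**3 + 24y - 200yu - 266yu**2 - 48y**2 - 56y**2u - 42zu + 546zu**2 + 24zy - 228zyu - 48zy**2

Group: 6z(-8y**2 - 38yu + 4y + 91u**2 - 7u) + (7u + 6)(-8y**2 - 38yu + 4y + 91u**2 - 7u); both groups contain (-8y**2 - 38yu + 4y + 91u**2 - 7u), so (6z + 7u + 6) is a factor with cofactor -8y**2 - 38yu + 4y + 91u**2 - 7u.
The cofactor groups again: -8y**2 - 38yu + 4y + 91u**2 - 7u = -4y(2y + 13u - 1) + 7u(2y + 13u - 1); both groups contain (2y + 13u - 1), giving -(4y - 7u)(2y + 13u - 1).

-(4y - 7u)(2y + 13u - 1)(6z + 7u + 6)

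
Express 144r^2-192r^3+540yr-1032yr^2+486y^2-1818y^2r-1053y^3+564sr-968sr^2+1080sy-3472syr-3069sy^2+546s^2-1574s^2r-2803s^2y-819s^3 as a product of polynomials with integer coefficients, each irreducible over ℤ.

Group: 13s(-63s^2-172sy-92sr+42s-117y^2-124yr+54y-32r^2+24r) + (9y+6r)(-63s^2-172sy-92sr+42s-117y^2-124yr+54y-32r^2+24r); both groups contain (-63s^2-172sy-92sr+42s-117y^2-124yr+54y-32r^2+24r), so (13s+9y+6r) is a factor with cofactor -63s^2-172sy-92sr+42s-117y^2-124yr+54y-32r^2+24r.
The cofactor groups again: -63s^2-172sy-92sr+42s-117y^2-124yr+54y-32r^2+24r = -9s(7s+9y+4r) + (-13y-8r+6)(7s+9y+4r); both groups contain (7s+9y+4r), giving -(9s+13y+8r-6)(7s+9y+4r).

-(7s+9y+4r)(13s+9y+6r)(9s+13y+8r-6)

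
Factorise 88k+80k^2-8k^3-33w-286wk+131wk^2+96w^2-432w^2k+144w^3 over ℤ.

Group: 3w(48w^2-16wk+32w+k^2-10k-11) - 8k(48w^2-16wk+32w+k^2-10k-11); both groups contain (48w^2-16wk+32w+k^2-10k-11), so (3w-8k) is a factor with cofactor 48w^2-16wk+32w+k^2-10k-11.
The cofactor groups again: 48w^2-16wk+32w+k^2-10k-11 = 12w(4w-k-1) + (-k+11)(4w-k-1); both groups contain (4w-k-1), giving (12w-k+11)(4w-k-1).

(3w-8k)(12w-k+11)(4w-k-1)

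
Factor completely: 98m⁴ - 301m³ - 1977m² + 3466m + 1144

(2m - 11)(7m + 2)(7m - 13)(m + 4)

Among the possible rational roots, m = -2/7 is a root, giving the factor (7m + 2) and quotient 14m³ - 47m² - 269m + 572.
Continuing, m = -4 is a root, so (m + 4) divides it; the quotient is 14m² - 103m + 143.
The remaining quadratic factors as (7m - 13)(2m - 11).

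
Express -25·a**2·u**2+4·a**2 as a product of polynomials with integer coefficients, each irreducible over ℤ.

Every term has a factor of a**2; factoring it out leaves -25·u**2+4.
Recognize a difference of squares with the parts 2 and 5·u.

-a**2·(5·u+2)·(5·u-2)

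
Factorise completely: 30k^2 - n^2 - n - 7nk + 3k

Group: -n(n + 10k + 1) + 3k(n + 10k + 1); both groups contain (n + 10k + 1).

-(n - 3k)(n + 10k + 1)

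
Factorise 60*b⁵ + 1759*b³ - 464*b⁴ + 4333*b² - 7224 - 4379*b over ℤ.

Trying the rational-root candidates, b = 3/2 is a root, so (2*b - 3) is a factor; dividing leaves 30*b⁴ - 187*b³ + 599*b² + 3065*b + 2408.
Continuing, b = -7/6 is a root, so (6*b + 7) is a factor; dividing leaves 5*b³ - 37*b² + 143*b + 344.
Next, b = -8/5 is a root, giving the factor (5*b + 8) and quotient b² - 9*b + 43.
The quadratic b² - 9*b + 43 has discriminant -91 < 0 and is irreducible over ℤ.

(2*b - 3)*(5*b + 8)*(6*b + 7)*(b² - 9*b + 43)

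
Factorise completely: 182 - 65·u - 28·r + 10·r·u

(2·r - 13)·(5·u - 14)

Group as (10·r·u - 28·r) + (-65·u + 182) = 2·r·(5·u - 14) - 13·(5·u - 14).
Both groups share the factor (5·u - 14).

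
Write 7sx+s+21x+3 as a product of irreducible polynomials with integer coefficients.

Group as (7sx+s) + (21x+3) = s(7x+1) + 3(7x+1).
Both groups share the factor (7x+1).

(7x+1)(s+3)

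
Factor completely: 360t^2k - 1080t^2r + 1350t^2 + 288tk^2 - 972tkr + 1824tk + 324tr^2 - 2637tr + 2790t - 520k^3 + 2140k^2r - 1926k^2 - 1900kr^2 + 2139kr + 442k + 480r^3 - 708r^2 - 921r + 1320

(15t - 13k + 8r + 11)(6t + 10k - 5r + 8)(4k - 12r + 15)

Group: 6t(60tk - 180tr + 225t - 52k^2 + 188kr - 151k - 96r^2 - 12r + 165) + (10k - 5r + 8)(60tk - 180tr + 225t - 52k^2 + 188kr - 151k - 96r^2 - 12r + 165); both groups contain (60tk - 180tr + 225t - 52k^2 + 188kr - 151k - 96r^2 - 12r + 165), so (6t + 10k - 5r + 8) is a factor with cofactor 60tk - 180tr + 225t - 52k^2 + 188kr - 151k - 96r^2 - 12r + 165.
The cofactor groups again: 60tk - 180tr + 225t - 52k^2 + 188kr - 151k - 96r^2 - 12r + 165 = 15t(4k - 12r + 15) + (-13k + 8r + 11)(4k - 12r + 15); both groups contain (4k - 12r + 15), giving (15t - 13k + 8r + 11)(4k - 12r + 15).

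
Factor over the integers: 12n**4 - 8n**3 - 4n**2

4n**2(3n + 1)(n - 1)

Pull out the common factor 4n**2, then factor the remaining trinomial.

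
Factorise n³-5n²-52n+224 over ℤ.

(n+7)(n-4)(n-8)

Trying the rational-root candidates, n = -7 is a root, giving the factor (n+7) and quotient n²-12n+32.
The remaining quadratic factors as (n-8)(n-4).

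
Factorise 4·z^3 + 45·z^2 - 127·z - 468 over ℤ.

Trying the rational-root candidates, z = 4 is a root, so (z - 4) is a factor; dividing leaves 4·z^2 + 61·z + 117.
The remaining quadratic factors as (4·z + 9)(z + 13).

(4·z + 9)·(z + 13)·(z - 4)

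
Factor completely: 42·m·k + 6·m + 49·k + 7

(6·m + 7)·(7·k + 1)

Group as (42·m·k + 6·m) + (49·k + 7) = 6·m·(7·k + 1) + 7·(7·k + 1).
Both groups share the factor (7·k + 1).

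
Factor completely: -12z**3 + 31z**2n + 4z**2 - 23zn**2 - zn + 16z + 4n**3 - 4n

Group: 3z(-4z**2 + 5zn - 4z - n**2 + n) + (-4n - 4)(-4z**2 + 5zn - 4z - n**2 + n); both groups contain (-4z**2 + 5zn - 4z - n**2 + n), so (3z - 4n - 4) is a factor with cofactor -4z**2 + 5zn - 4z - n**2 + n.
The cofactor groups again: -4z**2 + 5zn - 4z - n**2 + n = -z(4z - n) + (n - 1)(4z - n); both groups contain (4z - n), giving -(z - n + 1)(4z - n).

-(3z - 4n - 4)(4z - n)(z - n + 1)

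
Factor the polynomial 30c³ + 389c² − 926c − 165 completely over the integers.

By the rational root theorem, c = −1/6 is a root, so (6c + 1) is a factor; dividing leaves 5c² + 64c − 165.
The remaining quadratic factors as (c + 15)(5c − 11).

(5c − 11)(6c + 1)(c + 15)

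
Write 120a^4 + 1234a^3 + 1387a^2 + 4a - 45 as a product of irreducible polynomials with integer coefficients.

(4a + 5)(5a + 1)(6a - 1)(a + 9)

By the rational root theorem, a = -5/4 is a root, giving the factor (4a + 5) and quotient 30a^3 + 271a^2 + 8a - 9.
Next, a = -9 is a root, giving the factor (a + 9) and quotient 30a^2 + a - 1.
The remaining quadratic factors as (6a - 1)(5a + 1).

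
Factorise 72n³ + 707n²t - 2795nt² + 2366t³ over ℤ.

Group: n(72n² - 229nt + 182t²) + 13t(72n² - 229nt + 182t²); both groups contain (72n² - 229nt + 182t²), so (n + 13t) is a factor with cofactor 72n² - 229nt + 182t².
The cofactor groups again: 72n² - 229nt + 182t² = 8n(9n - 14t) - 13t(9n - 14t); both groups contain (9n - 14t), giving (8n - 13t)(9n - 14t).

(8n - 13t)(9n - 14t)(n + 13t)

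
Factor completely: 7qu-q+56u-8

Group as (7qu-q) + (56u-8) = q(7u-1) + 8(7u-1).
Both groups share the factor (7u-1).

(7u-1)(q+8)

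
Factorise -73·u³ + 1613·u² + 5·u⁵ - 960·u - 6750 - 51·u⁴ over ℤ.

(5·u + 9)·(u + 5)·(u - 3)·(u² - 14·u + 50)

By the rational root theorem, u = -5 is a root, so (u + 5) divides it; the quotient is 5·u⁴ - 76·u³ + 307·u² + 78·u - 1350.
Next, u = -9/5 is a root, so (5·u + 9) is a factor; dividing leaves u³ - 17·u² + 92·u - 150.
Next, u = 3 is a root, giving the factor (u - 3) and quotient u² - 14·u + 50.
The quadratic u² - 14·u + 50 has discriminant -4 < 0 and is irreducible over ℤ.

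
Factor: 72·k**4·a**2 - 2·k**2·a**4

2·a**2·k**2·(6·k - a)·(6·k + a)

Every term has a factor of 2·k**2·a**2. Then 36·k**2 - a**2 = (6·k)² − (a)².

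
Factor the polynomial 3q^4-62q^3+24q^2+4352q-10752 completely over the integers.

By the rational root theorem, q = 14 is a root, so (q-14) is a factor; dividing leaves 3q^3-20q^2-256q+768.
Next, q = -8 is a root, so (q+8) divides it; the quotient is 3q^2-44q+96.
The remaining quadratic factors as (3q-8)(q-12).

(3q-8)(q+8)(q-12)(q-14)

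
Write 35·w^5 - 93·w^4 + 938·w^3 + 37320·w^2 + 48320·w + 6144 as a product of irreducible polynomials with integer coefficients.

Among the possible rational roots, w = -8 is a root, so (w + 8) divides it; the quotient is 35·w^4 - 373·w^3 + 3922·w^2 + 5944·w + 768.
Then w = -1/7 is a root, so (7·w + 1) divides it; the quotient is 5·w^3 - 54·w^2 + 568·w + 768.
Continuing, w = -6/5 is a root, so (5·w + 6) divides it; the quotient is w^2 - 12·w + 128.
The quadratic w^2 - 12·w + 128 has discriminant -368 < 0 and is irreducible over ℤ.

(5·w + 6)·(7·w + 1)·(w + 8)·(w^2 - 12·w + 128)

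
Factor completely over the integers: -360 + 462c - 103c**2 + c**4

(c + 12)(c - 1)(c - 5)(c - 6)

Among the possible rational roots, c = -12 is a root, giving the factor (c + 12) and quotient c**3 - 12c**2 + 41c - 30.
Then c = 1 is a root, giving the factor (c - 1) and quotient c**2 - 11c + 30.
The remaining quadratic factors as (c - 5)(c - 6).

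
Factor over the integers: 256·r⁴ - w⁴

Difference of squares twice: with A = 4·r and B = w, A⁴ − B⁴ = (A² − B²)(A² + B²), and A² − B² factors again.

(4·r + w)·(4·r - w)·(16·r² + w²)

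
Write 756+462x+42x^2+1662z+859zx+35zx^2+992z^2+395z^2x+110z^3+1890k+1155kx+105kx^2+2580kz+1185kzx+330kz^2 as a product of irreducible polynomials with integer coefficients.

(15k+5z+6)(2z+7x+14)(11z+x+9)

Group: 2z(165kz+15kx+135k+55z^2+5zx+111z+6x+54) + (7x+14)(165kz+15kx+135k+55z^2+5zx+111z+6x+54); both groups contain (165kz+15kx+135k+55z^2+5zx+111z+6x+54), so (2z+7x+14) is a factor with cofactor 165kz+15kx+135k+55z^2+5zx+111z+6x+54.
The cofactor groups again: 165kz+15kx+135k+55z^2+5zx+111z+6x+54 = 15k(11z+x+9) + (5z+6)(11z+x+9); both groups contain (11z+x+9), giving (15k+5z+6)(11z+x+9).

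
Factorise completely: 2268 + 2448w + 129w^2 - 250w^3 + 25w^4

(5w + 6)(5w + 9)(w - 6)(w - 7)

Among the possible rational roots, w = -6/5 is a root, so (5w + 6) is a factor; dividing leaves 5w^3 - 56w^2 + 93w + 378.
Then w = 7 is a root, giving the factor (w - 7) and quotient 5w^2 - 21w - 54.
The remaining quadratic factors as (w - 6)(5w + 9).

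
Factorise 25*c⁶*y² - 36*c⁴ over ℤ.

c⁴*(5*c*y + 6)*(5*c*y - 6)

Pull out the common factor c⁴, leaving 25*c²*y² - 36.
Recognize a difference of squares with the parts 5*c*y and 6.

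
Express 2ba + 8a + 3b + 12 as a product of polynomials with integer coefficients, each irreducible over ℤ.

Group as (2ba + 3b) + (8a + 12) = b(2a + 3) + 4(2a + 3).
Both groups share the factor (2a + 3).

(2a + 3)(b + 4)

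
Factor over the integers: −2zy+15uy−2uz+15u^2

(15u−2z)(u+y)

Group: u(15u−2z) + y(15u−2z); both groups contain (15u−2z).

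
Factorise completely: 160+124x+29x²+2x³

(2x+5)(x+4)(x+8)

Testing divisors of the constant over divisors of the leading coefficient, x = -5/2 is a root, giving the factor (2x+5) and quotient x²+12x+32.
The remaining quadratic factors as (x+4)(x+8).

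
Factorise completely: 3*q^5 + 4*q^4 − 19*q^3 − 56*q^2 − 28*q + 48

(3*q − 2)*(q + 2)*(q − 3)*(q^2 + 3*q + 4)

Among the possible rational roots, q = −2 is a root, so (q + 2) is a factor; dividing leaves 3*q^4 − 2*q^3 − 15*q^2 − 26*q + 24.
Continuing, q = 3 is a root, so (q − 3) divides it; the quotient is 3*q^3 + 7*q^2 + 6*q − 8.
Then q = 2/3 is a root, so (3*q − 2) divides it; the quotient is q^2 + 3*q + 4.
The quadratic q^2 + 3*q + 4 has discriminant −7 < 0 and is irreducible over ℤ.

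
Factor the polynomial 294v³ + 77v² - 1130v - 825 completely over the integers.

Testing divisors of the constant over divisors of the leading coefficient, v = -11/7 is a root, so (7v + 11) is a factor; dividing leaves 42v² - 55v - 75.
The remaining quadratic factors as (6v + 5)(7v - 15).

(6v + 5)(7v + 11)(7v - 15)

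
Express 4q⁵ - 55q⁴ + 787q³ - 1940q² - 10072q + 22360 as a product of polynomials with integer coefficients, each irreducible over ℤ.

Trying the rational-root candidates, q = 2 is a root, so (q - 2) is a factor; dividing leaves 4q⁴ - 47q³ + 693q² - 554q - 11180.
Continuing, q = -13/4 is a root, giving the factor (4q + 13) and quotient q³ - 15q² + 222q - 860.
Then q = 5 is a root, giving the factor (q - 5) and quotient q² - 10q + 172.
The quadratic q² - 10q + 172 has discriminant -588 < 0 and is irreducible over ℤ.

(4q + 13)(q - 2)(q - 5)(q² - 10q + 172)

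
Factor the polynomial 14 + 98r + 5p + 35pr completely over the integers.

Group as (35pr + 5p) + (98r + 14) = 5p(7r + 1) + 14(7r + 1).
Both groups share the factor (7r + 1).

(5p + 14)(7r + 1)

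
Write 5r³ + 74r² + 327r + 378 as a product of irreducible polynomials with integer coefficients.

(5r + 9)(r + 6)(r + 7)

Testing divisors of the constant over divisors of the leading coefficient, r = −6 is a root, so (r + 6) divides it; the quotient is 5r² + 44r + 63.
The remaining quadratic factors as (5r + 9)(r + 7).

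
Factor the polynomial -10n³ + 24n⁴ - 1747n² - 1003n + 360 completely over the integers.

(4n - 1)(6n + 5)(n + 8)(n - 9)

By the rational root theorem, n = 1/4 is a root, so (4n - 1) divides it; the quotient is 6n³ - n² - 437n - 360.
Continuing, n = -8 is a root, so (n + 8) divides it; the quotient is 6n² - 49n - 45.
The remaining quadratic factors as (6n + 5)(n - 9).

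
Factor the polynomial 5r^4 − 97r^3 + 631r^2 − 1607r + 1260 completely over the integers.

(5r − 7)(r − 4)(r − 5)(r − 9)

By the rational root theorem, r = 5 is a root, giving the factor (r − 5) and quotient 5r^3 − 72r^2 + 271r − 252.
Continuing, r = 9 is a root, giving the factor (r − 9) and quotient 5r^2 − 27r + 28.
The remaining quadratic factors as (5r − 7)(r − 4).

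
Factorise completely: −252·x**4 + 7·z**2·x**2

Factor out 7·x**2, leaving z**2 − 36·x**2, which is a difference of two squares.

7·x**2·(z − 6·x)·(z + 6·x)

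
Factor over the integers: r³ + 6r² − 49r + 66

Testing divisors of the constant over divisors of the leading coefficient, r = −11 is a root, so (r + 11) is a factor; dividing leaves r² − 5r + 6.
The remaining quadratic factors as (r − 2)(r − 3).

(r + 11)(r − 2)(r − 3)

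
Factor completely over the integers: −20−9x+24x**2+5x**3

Testing divisors of the constant over divisors of the leading coefficient, x = −5 is a root, so (x+5) is a factor; dividing leaves 5x**2−x−4.
The remaining quadratic factors as (x−1)(5x+4).

(5x+4)(x+5)(x−1)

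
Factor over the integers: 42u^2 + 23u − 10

Need a pair with product 42·(−10) = −420 and sum 23: that's 35 and −12.
Split the middle term: 42u^2 + 35u − 12u − 10 = 7u(6u + 5) − 2(6u + 5).

(6u + 5)(7u − 2)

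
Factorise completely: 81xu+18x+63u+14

Group as (81xu+18x) + (63u+14) = 9x(9u+2) + 7(9u+2).
Both groups share the factor (9u+2).

(9u+2)(9x+7)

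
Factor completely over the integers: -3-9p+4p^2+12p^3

Group as (12p^3-9p) + (4p^2-3) = 3p(4p^2-3) + (4p^2-3).
Both groups share the factor (4p^2-3).

(3p+1)(4p^2-3)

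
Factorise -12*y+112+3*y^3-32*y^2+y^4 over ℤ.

By the rational root theorem, y = -7 is a root, giving the factor (y+7) and quotient y^3-4*y^2-4*y+16.
Continuing, y = -2 is a root, so (y+2) is a factor; dividing leaves y^2-6*y+8.
The remaining quadratic factors as (y-4)(y-2).

(y+2)*(y+7)*(y-2)*(y-4)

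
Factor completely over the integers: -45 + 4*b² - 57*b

(4*b + 3)*(b - 15)

Need a pair with product 4·(-45) = -180 and sum -57: that's 3 and -60.
Split the middle term: 4*b² + 3*b - 60*b - 45 = b*(4*b + 3) - 15*(4*b + 3).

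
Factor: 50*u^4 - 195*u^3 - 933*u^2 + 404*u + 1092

Testing divisors of the constant over divisors of the leading coefficient, u = -1 is a root, so (u + 1) is a factor; dividing leaves 50*u^3 - 245*u^2 - 688*u + 1092.
Continuing, u = 13/2 is a root, so (2*u - 13) divides it; the quotient is 25*u^2 + 40*u - 84.
The remaining quadratic factors as (5*u + 14)(5*u - 6).

(2*u - 13)*(5*u + 14)*(5*u - 6)*(u + 1)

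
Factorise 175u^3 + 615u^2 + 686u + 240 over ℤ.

Testing divisors of the constant over divisors of the leading coefficient, u = -6/5 is a root, giving the factor (5u + 6) and quotient 35u^2 + 81u + 40.
The remaining quadratic factors as (7u + 5)(5u + 8).

(5u + 6)(5u + 8)(7u + 5)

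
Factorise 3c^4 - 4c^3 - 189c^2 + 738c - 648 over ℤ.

Among the possible rational roots, c = -9 is a root, so (c + 9) is a factor; dividing leaves 3c^3 - 31c^2 + 90c - 72.
Then c = 4/3 is a root, so (3c - 4) is a factor; dividing leaves c^2 - 9c + 18.
The remaining quadratic factors as (c - 6)(c - 3).

(3c - 4)(c + 9)(c - 3)(c - 6)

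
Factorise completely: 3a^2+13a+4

(3a+1)(a+4)

Need a pair with product 3·4 = 12 and sum 13: that's 1 and 12.
Split the middle term: 3a^2+a + 12a+4 = a(3a+1) + 4(3a+1).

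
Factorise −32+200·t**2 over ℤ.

8·(5·t+2)·(5·t−2)

Factor out 8, leaving 25·t**2−4, which is a difference of two squares.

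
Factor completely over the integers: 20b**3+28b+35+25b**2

(4b+5)(5b**2+7)

Group as (20b**3+28b) + (25b**2+35) = 4b(5b**2+7) + 5(5b**2+7).
Both groups share the factor (5b**2+7).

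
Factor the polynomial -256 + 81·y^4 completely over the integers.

Write as (9·y^2)² − (16)², then factor 9·y^2 - 16 once more.

(3·y + 4)·(3·y - 4)·(9·y^2 + 16)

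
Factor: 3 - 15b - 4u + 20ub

Group as (20ub - 4u) + (-15b + 3) = 4u(5b - 1) - 3(5b - 1).
Both groups share the factor (5b - 1).

(4u - 3)(5b - 1)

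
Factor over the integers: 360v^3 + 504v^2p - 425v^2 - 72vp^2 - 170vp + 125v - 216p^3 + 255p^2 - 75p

Group: 9v(40v^2 + 16vp - 25v - 24p^2 + 15p) + (9p - 5)(40v^2 + 16vp - 25v - 24p^2 + 15p); both groups contain (40v^2 + 16vp - 25v - 24p^2 + 15p), so (9v + 9p - 5) is a factor with cofactor 40v^2 + 16vp - 25v - 24p^2 + 15p.
The cofactor groups again: 40v^2 + 16vp - 25v - 24p^2 + 15p = 5v(8v + 8p - 5) - 3p(8v + 8p - 5); both groups contain (8v + 8p - 5), giving (5v - 3p)(8v + 8p - 5).

(5v - 3p)(8v + 8p - 5)(9v + 9p - 5)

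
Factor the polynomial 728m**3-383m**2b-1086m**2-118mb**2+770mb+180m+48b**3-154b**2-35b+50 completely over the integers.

Group: 13m(56m**2+5mb-62m-6b**2+23b-10) + (-8b-5)(56m**2+5mb-62m-6b**2+23b-10); both groups contain (56m**2+5mb-62m-6b**2+23b-10), so (13m-8b-5) is a factor with cofactor 56m**2+5mb-62m-6b**2+23b-10.
The cofactor groups again: 56m**2+5mb-62m-6b**2+23b-10 = 8m(7m-2b+1) + (3b-10)(7m-2b+1); both groups contain (7m-2b+1), giving (8m+3b-10)(7m-2b+1).

(7m-2b+1)(13m-8b-5)(8m+3b-10)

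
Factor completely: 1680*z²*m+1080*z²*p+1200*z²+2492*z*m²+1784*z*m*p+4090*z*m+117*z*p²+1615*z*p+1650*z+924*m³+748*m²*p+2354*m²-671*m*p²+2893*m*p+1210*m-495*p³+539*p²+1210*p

Group: 8*z*(210*z*m+135*z*p+150*z+154*m²+253*m*p+110*m+99*p²+110*p) + (6*m-5*p+11)*(210*z*m+135*z*p+150*z+154*m²+253*m*p+110*m+99*p²+110*p); both groups contain (210*z*m+135*z*p+150*z+154*m²+253*m*p+110*m+99*p²+110*p), so (8*z+6*m-5*p+11) is a factor with cofactor 210*z*m+135*z*p+150*z+154*m²+253*m*p+110*m+99*p²+110*p.
The cofactor groups again: 210*z*m+135*z*p+150*z+154*m²+253*m*p+110*m+99*p²+110*p = 15*z*(14*m+9*p+10) + (11*m+11*p)*(14*m+9*p+10); both groups contain (14*m+9*p+10), giving (15*z+11*m+11*p)*(14*m+9*p+10).

(15*z+11*m+11*p)*(14*m+9*p+10)*(8*z+6*m-5*p+11)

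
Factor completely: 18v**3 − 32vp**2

Every term has a factor of 2v. Then 9v**2 − 16p**2 = (3v)² − (4p)².

2v(3v − 4p)(3v + 4p)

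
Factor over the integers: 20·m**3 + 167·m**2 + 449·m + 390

(4·m + 15)·(5·m + 13)·(m + 2)

By the rational root theorem, m = -13/5 is a root, so (5·m + 13) is a factor; dividing leaves 4·m**2 + 23·m + 30.
The remaining quadratic factors as (4·m + 15)(m + 2).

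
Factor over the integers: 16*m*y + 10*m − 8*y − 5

Group as (16*m*y + 10*m) + (−8*y − 5) = 2*m*(8*y + 5) − (8*y + 5).
Both groups share the factor (8*y + 5).

(2*m − 1)*(8*y + 5)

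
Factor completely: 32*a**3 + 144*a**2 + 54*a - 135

(2*a + 3)*(4*a + 15)*(4*a - 3)

Testing divisors of the constant over divisors of the leading coefficient, a = -15/4 is a root, so (4*a + 15) is a factor; dividing leaves 8*a**2 + 6*a - 9.
The remaining quadratic factors as (4*a - 3)(2*a + 3).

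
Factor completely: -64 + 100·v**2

Pull out the common factor 4; 25·v**2 - 16 is a difference of squares.

4·(5·v + 4)·(5·v - 4)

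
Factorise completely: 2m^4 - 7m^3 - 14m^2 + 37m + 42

By the rational root theorem, m = 7/2 is a root, so (2m - 7) divides it; the quotient is m^3 - 7m - 6.
Continuing, m = -2 is a root, so (m + 2) is a factor; dividing leaves m^2 - 2m - 3.
The remaining quadratic factors as (m - 3)(m + 1).

(2m - 7)(m + 1)(m + 2)(m - 3)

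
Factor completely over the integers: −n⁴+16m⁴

(2m)⁴ − (n)⁴ = ((2m)² − (n)²)((2m)² + (n)²); the first factor splits again, the second (4m²+n²) is irreducible.

(2m+n)(2m−n)(4m²+n²)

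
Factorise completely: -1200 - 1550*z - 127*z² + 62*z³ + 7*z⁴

(7*z + 6)*(z + 5)*(z + 8)*(z - 5)

Trying the rational-root candidates, z = -8 is a root, giving the factor (z + 8) and quotient 7*z³ + 6*z² - 175*z - 150.
Next, z = -5 is a root, so (z + 5) is a factor; dividing leaves 7*z² - 29*z - 30.
The remaining quadratic factors as (7*z + 6)(z - 5).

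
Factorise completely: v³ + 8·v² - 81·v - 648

Testing divisors of the constant over divisors of the leading coefficient, v = 9 is a root, giving the factor (v - 9) and quotient v² + 17·v + 72.
The remaining quadratic factors as (v + 8)(v + 9).

(v + 8)·(v + 9)·(v - 9)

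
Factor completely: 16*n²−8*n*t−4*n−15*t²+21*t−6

(4*n+3*t−3)*(4*n−5*t+2)

Group: 4*n*(4*n+3*t−3) + (−5*t+2)*(4*n+3*t−3); both groups contain (4*n+3*t−3).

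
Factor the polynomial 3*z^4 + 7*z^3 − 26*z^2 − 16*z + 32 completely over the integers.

(3*z + 4)*(z + 4)*(z − 1)*(z − 2)

Trying the rational-root candidates, z = 1 is a root, giving the factor (z − 1) and quotient 3*z^3 + 10*z^2 − 16*z − 32.
Then z = −4/3 is a root, giving the factor (3*z + 4) and quotient z^2 + 2*z − 8.
The remaining quadratic factors as (z + 4)(z − 2).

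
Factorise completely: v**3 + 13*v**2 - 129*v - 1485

(v + 15)*(v + 9)*(v - 11)

Trying the rational-root candidates, v = -9 is a root, giving the factor (v + 9) and quotient v**2 + 4*v - 165.
The remaining quadratic factors as (v + 15)(v - 11).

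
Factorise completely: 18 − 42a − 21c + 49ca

Group as (49ca − 21c) + (−42a + 18) = 7c(7a − 3) − 6(7a − 3).
Both groups share the factor (7a − 3).

(7a − 3)(7c − 6)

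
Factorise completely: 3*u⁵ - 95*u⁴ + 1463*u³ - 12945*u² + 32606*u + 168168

(3*u + 7)*(u - 11)*(u - 12)*(u² - 11*u + 182)

Testing divisors of the constant over divisors of the leading coefficient, u = 12 is a root, giving the factor (u - 12) and quotient 3*u⁴ - 59*u³ + 755*u² - 3885*u - 14014.
Next, u = 11 is a root, giving the factor (u - 11) and quotient 3*u³ - 26*u² + 469*u + 1274.
Next, u = -7/3 is a root, so (3*u + 7) divides it; the quotient is u² - 11*u + 182.
The quadratic u² - 11*u + 182 has discriminant -607 < 0 and is irreducible over ℤ.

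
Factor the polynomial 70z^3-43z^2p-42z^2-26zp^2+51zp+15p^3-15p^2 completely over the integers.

Group: 7z(10z^2+zp-6z-3p^2+3p) - 5p(10z^2+zp-6z-3p^2+3p); both groups contain (10z^2+zp-6z-3p^2+3p), so (7z-5p) is a factor with cofactor 10z^2+zp-6z-3p^2+3p.
The cofactor groups again: 10z^2+zp-6z-3p^2+3p = 2z(5z+3p-3) - p(5z+3p-3); both groups contain (5z+3p-3), giving (2z-p)(5z+3p-3).

(7z-5p)(2z-p)(5z+3p-3)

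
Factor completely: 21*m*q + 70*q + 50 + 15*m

(3*m + 10)*(7*q + 5)

Group as (21*m*q + 15*m) + (70*q + 50) = 3*m*(7*q + 5) + 10*(7*q + 5).
Both groups share the factor (7*q + 5).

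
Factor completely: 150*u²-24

6*(5*u+2)*(5*u-2)

Every term has a factor of 6. Then 25*u²-4 = (5*u)² − (2)².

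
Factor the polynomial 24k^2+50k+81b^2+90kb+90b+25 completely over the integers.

Group: 4k(6k+9b+5) + (9b+5)(6k+9b+5); both groups contain (6k+9b+5).

(4k+9b+5)(6k+9b+5)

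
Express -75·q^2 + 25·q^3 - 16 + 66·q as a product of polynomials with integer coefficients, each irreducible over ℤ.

(5·q - 2)·(5·q - 8)·(q - 1)

Testing divisors of the constant over divisors of the leading coefficient, q = 8/5 is a root, giving the factor (5·q - 8) and quotient 5·q^2 - 7·q + 2.
The remaining quadratic factors as (5·q - 2)(q - 1).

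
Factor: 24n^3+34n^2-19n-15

(2n+1)(3n+5)(4n-3)

Trying the rational-root candidates, n = -1/2 is a root, so (2n+1) is a factor; dividing leaves 12n^2+11n-15.
The remaining quadratic factors as (3n+5)(4n-3).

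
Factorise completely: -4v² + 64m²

Factor out 4, leaving 16m² - v², which is a difference of two squares.

4(4m + v)(4m - v)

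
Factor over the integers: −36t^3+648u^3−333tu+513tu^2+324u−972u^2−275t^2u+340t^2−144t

−(4t−9u)(9t+8u−4)(t+9u−9)

Group: 9t(−4t^2−27tu+36t+81u^2−81u) + (8u−4)(−4t^2−27tu+36t+81u^2−81u); both groups contain (−4t^2−27tu+36t+81u^2−81u), so (9t+8u−4) is a factor with cofactor −4t^2−27tu+36t+81u^2−81u.
The cofactor groups again: −4t^2−27tu+36t+81u^2−81u = −4t(t+9u−9) + 9u(t+9u−9); both groups contain (t+9u−9), giving −(4t−9u)(t+9u−9).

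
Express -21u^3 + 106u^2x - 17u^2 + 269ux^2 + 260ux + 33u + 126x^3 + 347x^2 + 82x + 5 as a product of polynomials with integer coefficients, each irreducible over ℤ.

-(3u + 2x + 5)(7u + 9x + 1)(u - 7x - 1)

Group: u(-21u^2 - 41ux - 38u - 18x^2 - 47x - 5) + (-7x - 1)(-21u^2 - 41ux - 38u - 18x^2 - 47x - 5); both groups contain (-21u^2 - 41ux - 38u - 18x^2 - 47x - 5), so (u - 7x - 1) is a factor with cofactor -21u^2 - 41ux - 38u - 18x^2 - 47x - 5.
The cofactor groups again: -21u^2 - 41ux - 38u - 18x^2 - 47x - 5 = -7u(3u + 2x + 5) + (-9x - 1)(3u + 2x + 5); both groups contain (3u + 2x + 5), giving -(7u + 9x + 1)(3u + 2x + 5).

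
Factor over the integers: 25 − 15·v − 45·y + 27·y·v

(3·v − 5)·(9·y − 5)

Group as (27·y·v − 45·y) + (−15·v + 25) = 9·y·(3·v − 5) − 5·(3·v − 5).
Both groups share the factor (3·v − 5).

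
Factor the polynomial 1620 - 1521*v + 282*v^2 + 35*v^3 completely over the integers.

(5*v - 9)*(7*v - 15)*(v + 12)

Trying the rational-root candidates, v = 15/7 is a root, so (7*v - 15) divides it; the quotient is 5*v^2 + 51*v - 108.
The remaining quadratic factors as (5*v - 9)(v + 12).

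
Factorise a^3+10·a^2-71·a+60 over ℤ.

By the rational root theorem, a = -15 is a root, so (a+15) divides it; the quotient is a^2-5·a+4.
The remaining quadratic factors as (a-1)(a-4).

(a+15)·(a-1)·(a-4)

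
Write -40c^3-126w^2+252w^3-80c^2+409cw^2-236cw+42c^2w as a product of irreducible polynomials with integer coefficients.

-(10c+7w)(4c+9w)(c-4w+2)

Group: 10c(-4c^2+7cw-8c+36w^2-18w) + 7w(-4c^2+7cw-8c+36w^2-18w); both groups contain (-4c^2+7cw-8c+36w^2-18w), so (10c+7w) is a factor with cofactor -4c^2+7cw-8c+36w^2-18w.
The cofactor groups again: -4c^2+7cw-8c+36w^2-18w = -c(4c+9w) + (4w-2)(4c+9w); both groups contain (4c+9w), giving -(c-4w+2)(4c+9w).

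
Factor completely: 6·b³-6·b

Every term has a factor of 6·b. Then b²-1 = (b)² − (1)².

6·b·(b+1)·(b-1)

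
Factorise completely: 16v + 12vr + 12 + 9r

Group as (12vr + 16v) + (9r + 12) = 4v(3r + 4) + 3(3r + 4).
Both groups share the factor (3r + 4).

(3r + 4)(4v + 3)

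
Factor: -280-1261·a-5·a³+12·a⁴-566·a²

Among the possible rational roots, a = -7/3 is a root, so (3·a+7) divides it; the quotient is 4·a³-11·a²-163·a-40.
Then a = -1/4 is a root, giving the factor (4·a+1) and quotient a²-3·a-40.
The remaining quadratic factors as (a-8)(a+5).

(3·a+7)·(4·a+1)·(a+5)·(a-8)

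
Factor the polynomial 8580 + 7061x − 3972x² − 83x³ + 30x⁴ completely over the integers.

Testing divisors of the constant over divisors of the leading coefficient, x = 13/5 is a root, so (5x − 13) divides it; the quotient is 6x³ − x² − 797x − 660.
Continuing, x = 12 is a root, so (x − 12) is a factor; dividing leaves 6x² + 71x + 55.
The remaining quadratic factors as (6x + 5)(x + 11).

(5x − 13)(6x + 5)(x + 11)(x − 12)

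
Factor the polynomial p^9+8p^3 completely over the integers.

p^3(p^2+2)(p^4-2p^2+4)

Factor out p^3 first: what remains is p^6+8.
Recognize a sum of cubes with the parts p^2 and 2.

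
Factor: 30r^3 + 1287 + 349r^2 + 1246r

(2r + 11)(3r + 13)(5r + 9)

Testing divisors of the constant over divisors of the leading coefficient, r = −11/2 is a root, so (2r + 11) divides it; the quotient is 15r^2 + 92r + 117.
The remaining quadratic factors as (3r + 13)(5r + 9).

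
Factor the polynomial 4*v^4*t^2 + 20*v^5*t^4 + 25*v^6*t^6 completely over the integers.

Pull out the common factor v^4*t^2, leaving 25*v^2*t^4 + 20*v*t^2 + 4.
Recognize a perfect-square trinomial with the parts 2 and 5*v*t^2.

t^2*v^4*(5*v*t^2 + 2)^2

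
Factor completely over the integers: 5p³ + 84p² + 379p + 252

Among the possible rational roots, p = -7 is a root, so (p + 7) divides it; the quotient is 5p² + 49p + 36.
The remaining quadratic factors as (5p + 4)(p + 9).

(5p + 4)(p + 7)(p + 9)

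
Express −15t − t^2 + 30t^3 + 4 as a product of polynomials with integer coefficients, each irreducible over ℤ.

By the rational root theorem, t = 1/2 is a root, so (2t − 1) is a factor; dividing leaves 15t^2 + 7t − 4.
The remaining quadratic factors as (3t − 1)(5t + 4).

(2t − 1)(3t − 1)(5t + 4)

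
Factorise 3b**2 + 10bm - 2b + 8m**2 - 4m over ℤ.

(3b + 4m - 2)(b + 2m)

Group: 3b(b + 2m) + (4m - 2)(b + 2m); both groups contain (b + 2m).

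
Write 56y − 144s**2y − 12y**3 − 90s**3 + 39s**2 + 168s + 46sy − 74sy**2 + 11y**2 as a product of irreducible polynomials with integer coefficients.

−(3s + y)(5s + 3y − 8)(6s + 4y + 7)

Group: 6s(−15s**2 − 14sy + 24s − 3y**2 + 8y) + (4y + 7)(−15s**2 − 14sy + 24s − 3y**2 + 8y); both groups contain (−15s**2 − 14sy + 24s − 3y**2 + 8y), so (6s + 4y + 7) is a factor with cofactor −15s**2 − 14sy + 24s − 3y**2 + 8y.
The cofactor groups again: −15s**2 − 14sy + 24s − 3y**2 + 8y = −5s(3s + y) + (−3y + 8)(3s + y); both groups contain (3s + y), giving −(5s + 3y − 8)(3s + y).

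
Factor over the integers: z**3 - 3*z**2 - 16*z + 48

(z + 4)*(z - 3)*(z - 4)

Testing divisors of the constant over divisors of the leading coefficient, z = -4 is a root, so (z + 4) divides it; the quotient is z**2 - 7*z + 12.
The remaining quadratic factors as (z - 3)(z - 4).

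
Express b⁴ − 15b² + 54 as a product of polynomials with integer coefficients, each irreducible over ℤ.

(b + 3)(b − 3)(b² − 6)

Substitute u = b² to get a quadratic in u, then factor.
b² − 6 is irreducible over ℤ (6 is not a perfect square).
b² − 9 is a difference of squares.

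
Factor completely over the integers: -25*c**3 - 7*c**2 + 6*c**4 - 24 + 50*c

Among the possible rational roots, c = 4 is a root, so (c - 4) is a factor; dividing leaves 6*c**3 - c**2 - 11*c + 6.
Next, c = 2/3 is a root, so (3*c - 2) divides it; the quotient is 2*c**2 + c - 3.
The remaining quadratic factors as (c - 1)(2*c + 3).

(2*c + 3)*(3*c - 2)*(c - 1)*(c - 4)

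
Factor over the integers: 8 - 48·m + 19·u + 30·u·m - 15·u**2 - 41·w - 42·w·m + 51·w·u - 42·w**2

Group: -7·w·(6·w - 3·u + 6·m - 1) + (5·u - 8)·(6·w - 3·u + 6·m - 1); both groups contain (6·w - 3·u + 6·m - 1).

-(7·w - 5·u + 8)·(6·w - 3·u + 6·m - 1)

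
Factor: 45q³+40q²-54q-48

Group as (45q³-54q) + (40q²-48) = 9q(5q²-6) + 8(5q²-6).
Both groups share the factor (5q²-6).

(9q+8)(5q²-6)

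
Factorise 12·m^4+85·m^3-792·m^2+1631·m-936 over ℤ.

(3·m-8)·(4·m-9)·(m+13)·(m-1)

By the rational root theorem, m = -13 is a root, giving the factor (m+13) and quotient 12·m^3-71·m^2+131·m-72.
Then m = 8/3 is a root, so (3·m-8) divides it; the quotient is 4·m^2-13·m+9.
The remaining quadratic factors as (4·m-9)(m-1).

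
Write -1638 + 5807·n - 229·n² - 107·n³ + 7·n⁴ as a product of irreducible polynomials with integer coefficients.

Testing divisors of the constant over divisors of the leading coefficient, n = 2/7 is a root, so (7·n - 2) is a factor; dividing leaves n³ - 15·n² - 37·n + 819.
Next, n = -7 is a root, giving the factor (n + 7) and quotient n² - 22·n + 117.
The remaining quadratic factors as (n - 13)(n - 9).

(7·n - 2)·(n + 7)·(n - 13)·(n - 9)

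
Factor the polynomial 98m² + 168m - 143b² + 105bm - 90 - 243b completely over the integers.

-(11b - 14m + 6)(13b + 7m + 15)

Group: -11b(13b + 7m + 15) + (14m - 6)(13b + 7m + 15); both groups contain (13b + 7m + 15).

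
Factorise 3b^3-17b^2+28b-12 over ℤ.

Testing divisors of the constant over divisors of the leading coefficient, b = 3 is a root, giving the factor (b-3) and quotient 3b^2-8b+4.
The remaining quadratic factors as (b-2)(3b-2).

(3b-2)(b-2)(b-3)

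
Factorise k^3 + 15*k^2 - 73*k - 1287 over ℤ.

Testing divisors of the constant over divisors of the leading coefficient, k = 9 is a root, so (k - 9) divides it; the quotient is k^2 + 24*k + 143.
The remaining quadratic factors as (k + 13)(k + 11).

(k + 11)*(k + 13)*(k - 9)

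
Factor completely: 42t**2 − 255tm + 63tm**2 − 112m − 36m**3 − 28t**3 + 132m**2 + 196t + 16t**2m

−(2t − 3m + 4)(7t − 4m)(2t + 3m − 7)

Group: 2t(−14t**2 − 13tm + 49t + 12m**2 − 28m) + (−3m + 4)(−14t**2 − 13tm + 49t + 12m**2 − 28m); both groups contain (−14t**2 − 13tm + 49t + 12m**2 − 28m), so (2t − 3m + 4) is a factor with cofactor −14t**2 − 13tm + 49t + 12m**2 − 28m.
The cofactor groups again: −14t**2 − 13tm + 49t + 12m**2 − 28m = −7t(2t + 3m − 7) + 4m(2t + 3m − 7); both groups contain (2t + 3m − 7), giving −(7t − 4m)(2t + 3m − 7).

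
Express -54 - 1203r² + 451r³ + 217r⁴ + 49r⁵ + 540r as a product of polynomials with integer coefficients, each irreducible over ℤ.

Among the possible rational roots, r = 1/7 is a root, so (7r - 1) divides it; the quotient is 7r⁴ + 32r³ + 69r² - 162r + 54.
Continuing, r = 3/7 is a root, so (7r - 3) is a factor; dividing leaves r³ + 5r² + 12r - 18.
Next, r = 1 is a root, so (r - 1) divides it; the quotient is r² + 6r + 18.
The quadratic r² + 6r + 18 has discriminant -36 < 0 and is irreducible over ℤ.

(7r - 1)(7r - 3)(r - 1)(r² + 6r + 18)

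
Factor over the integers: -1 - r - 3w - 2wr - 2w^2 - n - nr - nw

-(n + 2w + 1)(w + r + 1)

Group: -w(n + 2w + 1) + (-r - 1)(n + 2w + 1); both groups contain (n + 2w + 1).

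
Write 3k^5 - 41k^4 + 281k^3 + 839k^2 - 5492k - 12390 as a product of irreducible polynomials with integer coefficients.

(3k + 7)(k + 3)(k - 5)(k^2 - 14k + 118)

Testing divisors of the constant over divisors of the leading coefficient, k = 5 is a root, so (k - 5) is a factor; dividing leaves 3k^4 - 26k^3 + 151k^2 + 1594k + 2478.
Next, k = -3 is a root, giving the factor (k + 3) and quotient 3k^3 - 35k^2 + 256k + 826.
Then k = -7/3 is a root, so (3k + 7) is a factor; dividing leaves k^2 - 14k + 118.
The quadratic k^2 - 14k + 118 has discriminant -276 < 0 and is irreducible over ℤ.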